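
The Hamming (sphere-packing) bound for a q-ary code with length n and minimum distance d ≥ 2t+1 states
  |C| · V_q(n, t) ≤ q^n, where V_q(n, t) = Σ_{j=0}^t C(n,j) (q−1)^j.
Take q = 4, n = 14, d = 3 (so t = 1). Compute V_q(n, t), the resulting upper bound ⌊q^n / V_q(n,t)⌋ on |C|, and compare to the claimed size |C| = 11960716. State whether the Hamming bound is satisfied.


V_q(n, t) = 43, q^n = 268435456, Hamming bound = 6242685, |C| = 11960716 > bound (violated).

Step 1: Compute V_q(n, t) = Σ_{j=0}^1 C(n, j) (q−1)^j.
  j = 0: C(14,0)·(3)^0 = 1·1 = 1.
  j = 1: C(14,1)·(3)^1 = 14·3 = 42.
  V_q(n, t) = 1 + 42 = 43.
Step 2: q^n = 4^14 = 268435456.
Step 3: Hamming bound ⌊q^n / V_q(n,t)⌋ = ⌊268435456/43⌋ = 6242685.
Step 4: Compare |C| = 11960716 to 6242685: violated.
The claimed |C| lies above the Hamming bound, so no 4-ary code of length 14 with d ≥ 3 can have 11960716 codewords.


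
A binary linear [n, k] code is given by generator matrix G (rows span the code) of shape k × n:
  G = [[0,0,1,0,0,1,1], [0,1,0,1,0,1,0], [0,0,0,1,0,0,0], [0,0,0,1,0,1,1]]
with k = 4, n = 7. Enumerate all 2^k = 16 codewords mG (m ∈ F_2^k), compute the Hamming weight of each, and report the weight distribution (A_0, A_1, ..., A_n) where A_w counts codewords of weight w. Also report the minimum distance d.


Weight distribution: A_0 = 1, A_1 = 2, A_2 = 4, A_3 = 6, A_4 = 3. Minimum distance d = 1.

Enumerate all 2^4 = 16 messages m ∈ F_2^4.
For each, compute codeword c = mG in F_2^7, then tally its weight.
  m = 0000 → c = 0000000, weight = 0.
  m = 1000 → c = 0010011, weight = 3.
  m = 0100 → c = 0101010, weight = 3.
  m = 1100 → c = 0111001, weight = 4.
  m = 0010 → c = 0001000, weight = 1.
  m = 1010 → c = 0011011, weight = 4.
  m = 0110 → c = 0100010, weight = 2.
  m = 1110 → c = 0110001, weight = 3.
  m = 0001 → c = 0001011, weight = 3.
  m = 1001 → c = 0011000, weight = 2.
  m = 0101 → c = 0100001, weight = 2.
  m = 1101 → c = 0110010, weight = 3.
  m = 0011 → c = 0000011, weight = 2.
  m = 1011 → c = 0010000, weight = 1.
  m = 0111 → c = 0101001, weight = 3.
  m = 1111 → c = 0111010, weight = 4.
Tally weights:
  weight 0: 1 codewords.
  weight 1: 2 codewords.
  weight 2: 4 codewords.
  weight 3: 6 codewords.
  weight 4: 3 codewords.
Minimum distance d = smallest w > 0 with A_w > 0 = 1.
Sanity: Σ A_w = 16 = 2^4 = 16 ✓.


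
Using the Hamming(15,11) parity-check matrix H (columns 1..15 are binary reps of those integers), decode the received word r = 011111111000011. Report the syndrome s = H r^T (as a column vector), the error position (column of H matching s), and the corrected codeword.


s = (0, 0, 0, 1)^T, error position = 1, corrected codeword c = 111111111000011

Compute s = H r^T mod 2 one row at a time:
  s_1 = 1 + 1 + 0 + 0 + 0 + 0 + 1 + 1 = 4 ≡ 0 (mod 2).
  s_2 = 1 + 1 + 1 + 1 + 0 + 0 + 1 + 1 = 6 ≡ 0 (mod 2).
  s_3 = 1 + 1 + 1 + 1 + 0 + 0 + 1 + 1 = 6 ≡ 0 (mod 2).
  s_4 = 0 + 1 + 1 + 1 + 1 + 0 + 0 + 1 = 5 ≡ 1 (mod 2).
s = (0, 0, 0, 1)^T — this equals column 1 of H (binary 0001), so error is at position 1.
Correct: flip bit 1 of r = 011111111000011 to get c = 111111111000011.


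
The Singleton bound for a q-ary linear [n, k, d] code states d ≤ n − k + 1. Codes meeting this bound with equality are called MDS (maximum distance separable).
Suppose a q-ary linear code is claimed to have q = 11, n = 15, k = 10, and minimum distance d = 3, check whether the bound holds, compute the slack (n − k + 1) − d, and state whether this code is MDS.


Singleton RHS = n − k + 1 = 6, slack = 3, bound satisfied, not MDS.

Singleton bound: d ≤ n − k + 1.
Here n = 15, k = 10, so n − k + 1 = 6.
Given d = 3, check d ≤ 6: YES.
Slack = (n − k + 1) − d = 3.
The code is NOT MDS (slack = 3 > 0).
Description: the claimed parameters are [15, 10, 3]_11; such a code would be non-MDS.


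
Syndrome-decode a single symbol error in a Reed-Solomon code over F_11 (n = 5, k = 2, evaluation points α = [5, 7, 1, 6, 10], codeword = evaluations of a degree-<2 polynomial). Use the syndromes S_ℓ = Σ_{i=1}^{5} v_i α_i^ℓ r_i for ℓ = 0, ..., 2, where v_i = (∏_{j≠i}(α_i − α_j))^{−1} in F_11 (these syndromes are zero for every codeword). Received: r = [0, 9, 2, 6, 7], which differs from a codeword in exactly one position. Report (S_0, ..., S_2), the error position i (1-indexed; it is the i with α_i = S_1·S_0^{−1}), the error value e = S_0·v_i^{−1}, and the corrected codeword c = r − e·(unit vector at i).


S = (2, 10, 6), error at position 1, error magnitude e = 8, c = [3, 9, 2, 6, 7].

Step 1: column multipliers v_i = (∏_{j≠i}(α_i − α_j))^{−1} mod 11.
  i = 1 (α = 5): (5−7)(5−1)(5−6)(5−10) = (−2)·4·(−1)·(−5) = −40 ≡ 4, so v_1 = 4^{−1} = 3 (mod 11).
  i = 2 (α = 7): (7−5)(7−1)(7−6)(7−10) = 2·6·1·(−3) = −36 ≡ 8, so v_2 = 8^{−1} = 7 (mod 11).
  i = 3 (α = 1): (1−5)(1−7)(1−6)(1−10) = (−4)·(−6)·(−5)·(−9) = 1080 ≡ 2, so v_3 = 2^{−1} = 6 (mod 11).
  i = 4 (α = 6): (6−5)(6−7)(6−1)(6−10) = 1·(−1)·5·(−4) = 20 ≡ 9, so v_4 = 9^{−1} = 5 (mod 11).
  i = 5 (α = 10): (10−5)(10−7)(10−1)(10−6) = 5·3·9·4 = 540 ≡ 1, so v_5 = 1^{−1} = 1 (mod 11).
  v = [3, 7, 6, 5, 1].
Step 2: syndromes of r = [0, 9, 2, 6, 7] (all sums mod 11).
  S_0 = Σ v_i r_i = 3·0 + 7·9 + 6·2 + 5·6 + 1·7 = 112 ≡ 2.
  S_1 = Σ v_i α_i r_i = 3·5·0 + 7·7·9 + 6·1·2 + 5·6·6 + 1·10·7 = 703 ≡ 10.
  α_i^2 mod 11 = [3, 5, 1, 3, 1].
  S_2 = Σ v_i α_i^2 r_i = 3·3·0 + 7·5·9 + 6·1·2 + 5·3·6 + 1·1·7 = 424 ≡ 6.
  S = (2, 10, 6) ≠ 0, so r is not a codeword (an error is present).
Step 3: locate the error. For a single error e at position i, S_ℓ = v_i·e·α_i^ℓ, so α_err = S_1/S_0.
  S_0^{−1} = 2^{−1} = 6 (mod 11), so α_err = 10·6 = 60 ≡ 5 = α_1. Error position i = 1.
  Consistency check: S_2/S_1 = 6·10 = 60 ≡ 5 = α_err ✓ (single-error assumption holds).
Step 4: error magnitude e = S_0/v_1 = S_0·∏_{j≠1}(α_1 − α_j) = 2·4 = 8 ≡ 8 (mod 11).
Step 5: correct position 1: c_1 = r_1 − e = 0 − 8 ≡ 3 (mod 11). Hence c = [3, 9, 2, 6, 7].
  Check: interpolating c through the α_i gives m(x) = 10 + 3·x (degree < 2) with m(α_i) = c_i for every i, so c is indeed a codeword.


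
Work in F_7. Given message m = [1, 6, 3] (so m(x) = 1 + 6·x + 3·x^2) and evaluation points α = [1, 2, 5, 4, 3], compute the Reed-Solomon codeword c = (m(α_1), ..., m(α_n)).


c = [3, 4, 1, 3, 4]

Message polynomial: m(x) = 1 + 6·x + 3·x^2 (mod 7).
For each evaluation point α_i, compute m(α_i) mod 7:
  α_1 = 1: Horner steps 3 → 2 → 3, so m(1) = 3.
  α_2 = 2: Horner steps 3 → 5 → 4, so m(2) = 4.
  α_3 = 5: Horner steps 3 → 0 → 1, so m(5) = 1.
  α_4 = 4: Horner steps 3 → 4 → 3, so m(4) = 3.
  α_5 = 3: Horner steps 3 → 1 → 4, so m(3) = 4.
Codeword c = [3, 4, 1, 3, 4] ∈ F_7^5.


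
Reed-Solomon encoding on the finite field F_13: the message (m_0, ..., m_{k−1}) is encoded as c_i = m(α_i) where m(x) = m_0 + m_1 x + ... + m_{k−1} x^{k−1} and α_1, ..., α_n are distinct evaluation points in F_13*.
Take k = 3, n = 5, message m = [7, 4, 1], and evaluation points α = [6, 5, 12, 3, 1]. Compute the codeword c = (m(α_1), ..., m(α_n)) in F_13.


c = [2, 0, 4, 2, 12]

Message polynomial: m(x) = 7 + 4·x + 1·x^2 (mod 13).
For each evaluation point α_i, compute m(α_i) mod 13:
  α_1 = 6: Horner steps 1 → 10 → 2, so m(6) = 2.
  α_2 = 5: Horner steps 1 → 9 → 0, so m(5) = 0.
  α_3 = 12: Horner steps 1 → 3 → 4, so m(12) = 4.
  α_4 = 3: Horner steps 1 → 7 → 2, so m(3) = 2.
  α_5 = 1: Horner steps 1 → 5 → 12, so m(1) = 12.
Codeword c = [2, 0, 4, 2, 12] ∈ F_13^5.


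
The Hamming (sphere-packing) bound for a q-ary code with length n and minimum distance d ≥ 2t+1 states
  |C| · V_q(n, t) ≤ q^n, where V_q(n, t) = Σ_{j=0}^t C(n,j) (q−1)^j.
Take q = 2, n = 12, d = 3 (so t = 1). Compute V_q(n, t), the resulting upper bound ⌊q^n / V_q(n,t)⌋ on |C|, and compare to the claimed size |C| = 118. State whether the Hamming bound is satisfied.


V_q(n, t) = 13, q^n = 4096, Hamming bound = 315, |C| = 118 ≤ bound (satisfied).

Step 1: Compute V_q(n, t) = Σ_{j=0}^1 C(n, j) (q−1)^j.
  j = 0: C(12,0)·(1)^0 = 1·1 = 1.
  j = 1: C(12,1)·(1)^1 = 12·1 = 12.
  V_q(n, t) = 1 + 12 = 13.
Step 2: q^n = 2^12 = 4096.
Step 3: Hamming bound ⌊q^n / V_q(n,t)⌋ = ⌊4096/13⌋ = 315.
Step 4: Compare |C| = 118 to 315: satisfied.
The claimed |C| lies below the Hamming bound.


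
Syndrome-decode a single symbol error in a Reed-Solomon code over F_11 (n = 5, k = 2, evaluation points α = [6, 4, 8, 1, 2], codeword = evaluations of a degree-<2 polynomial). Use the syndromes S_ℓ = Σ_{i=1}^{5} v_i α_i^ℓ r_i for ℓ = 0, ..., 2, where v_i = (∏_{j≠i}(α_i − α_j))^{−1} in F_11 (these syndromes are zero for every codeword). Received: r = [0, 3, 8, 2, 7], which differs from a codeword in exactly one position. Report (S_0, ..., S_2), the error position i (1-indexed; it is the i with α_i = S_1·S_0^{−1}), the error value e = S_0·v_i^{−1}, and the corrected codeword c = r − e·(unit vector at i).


S = (8, 5, 10), error at position 5, error magnitude e = 1, c = [0, 3, 8, 2, 6].

Step 1: column multipliers v_i = (∏_{j≠i}(α_i − α_j))^{−1} mod 11.
  i = 1 (α = 6): (6−4)(6−8)(6−1)(6−2) = 2·(−2)·5·4 = −80 ≡ 8, so v_1 = 8^{−1} = 7 (mod 11).
  i = 2 (α = 4): (4−6)(4−8)(4−1)(4−2) = (−2)·(−4)·3·2 = 48 ≡ 4, so v_2 = 4^{−1} = 3 (mod 11).
  i = 3 (α = 8): (8−6)(8−4)(8−1)(8−2) = 2·4·7·6 = 336 ≡ 6, so v_3 = 6^{−1} = 2 (mod 11).
  i = 4 (α = 1): (1−6)(1−4)(1−8)(1−2) = (−5)·(−3)·(−7)·(−1) = 105 ≡ 6, so v_4 = 6^{−1} = 2 (mod 11).
  i = 5 (α = 2): (2−6)(2−4)(2−8)(2−1) = (−4)·(−2)·(−6)·1 = −48 ≡ 7, so v_5 = 7^{−1} = 8 (mod 11).
  v = [7, 3, 2, 2, 8].
Step 2: syndromes of r = [0, 3, 8, 2, 7] (all sums mod 11).
  S_0 = Σ v_i r_i = 7·0 + 3·3 + 2·8 + 2·2 + 8·7 = 85 ≡ 8.
  S_1 = Σ v_i α_i r_i = 7·6·0 + 3·4·3 + 2·8·8 + 2·1·2 + 8·2·7 = 280 ≡ 5.
  α_i^2 mod 11 = [3, 5, 9, 1, 4].
  S_2 = Σ v_i α_i^2 r_i = 7·3·0 + 3·5·3 + 2·9·8 + 2·1·2 + 8·4·7 = 417 ≡ 10.
  S = (8, 5, 10) ≠ 0, so r is not a codeword (an error is present).
Step 3: locate the error. For a single error e at position i, S_ℓ = v_i·e·α_i^ℓ, so α_err = S_1/S_0.
  S_0^{−1} = 8^{−1} = 7 (mod 11), so α_err = 5·7 = 35 ≡ 2 = α_5. Error position i = 5.
  Consistency check: S_2/S_1 = 10·9 = 90 ≡ 2 = α_err ✓ (single-error assumption holds).
Step 4: error magnitude e = S_0/v_5 = S_0·∏_{j≠5}(α_5 − α_j) = 8·7 = 56 ≡ 1 (mod 11).
Step 5: correct position 5: c_5 = r_5 − e = 7 − 1 ≡ 6 (mod 11). Hence c = [0, 3, 8, 2, 6].
  Check: interpolating c through the α_i gives m(x) = 9 + 4·x (degree < 2) with m(α_i) = c_i for every i, so c is indeed a codeword.


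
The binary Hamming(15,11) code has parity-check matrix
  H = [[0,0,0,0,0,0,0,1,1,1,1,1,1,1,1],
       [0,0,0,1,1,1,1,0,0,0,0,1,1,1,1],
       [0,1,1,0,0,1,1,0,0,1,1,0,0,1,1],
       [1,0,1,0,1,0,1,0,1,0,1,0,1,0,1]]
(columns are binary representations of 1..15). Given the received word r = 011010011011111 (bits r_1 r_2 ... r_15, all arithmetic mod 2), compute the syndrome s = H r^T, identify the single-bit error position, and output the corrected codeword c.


s = (1, 1, 1, 0)^T, error position = 14, corrected codeword c = 011010011011101

Compute s = H r^T mod 2 one row at a time:
  s_1 = 1 + 1 + 0 + 1 + 1 + 1 + 1 + 1 = 7 ≡ 1 (mod 2).
  s_2 = 0 + 1 + 0 + 0 + 1 + 1 + 1 + 1 = 5 ≡ 1 (mod 2).
  s_3 = 1 + 1 + 0 + 0 + 0 + 1 + 1 + 1 = 5 ≡ 1 (mod 2).
  s_4 = 0 + 1 + 1 + 0 + 1 + 1 + 1 + 1 = 6 ≡ 0 (mod 2).
s = (1, 1, 1, 0)^T — this equals column 14 of H (binary 1110), so error is at position 14.
Correct: flip bit 14 of r = 011010011011111 to get c = 011010011011101.


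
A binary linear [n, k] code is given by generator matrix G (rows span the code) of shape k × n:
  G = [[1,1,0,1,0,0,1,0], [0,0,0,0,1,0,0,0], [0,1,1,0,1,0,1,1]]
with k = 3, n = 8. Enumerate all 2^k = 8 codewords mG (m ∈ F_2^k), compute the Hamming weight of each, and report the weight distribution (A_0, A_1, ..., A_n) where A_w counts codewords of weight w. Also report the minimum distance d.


Weight distribution: A_0 = 1, A_1 = 1, A_4 = 3, A_5 = 3. Minimum distance d = 1.

Enumerate all 2^3 = 8 messages m ∈ F_2^3.
For each, compute codeword c = mG in F_2^8, then tally its weight.
  m = 000 → c = 00000000, weight = 0.
  m = 100 → c = 11010010, weight = 4.
  m = 010 → c = 00001000, weight = 1.
  m = 110 → c = 11011010, weight = 5.
  m = 001 → c = 01101011, weight = 5.
  m = 101 → c = 10111001, weight = 5.
  m = 011 → c = 01100011, weight = 4.
  m = 111 → c = 10110001, weight = 4.
Tally weights:
  weight 0: 1 codewords.
  weight 1: 1 codewords.
  weight 4: 3 codewords.
  weight 5: 3 codewords.
Minimum distance d = smallest w > 0 with A_w > 0 = 1.
Sanity: Σ A_w = 8 = 2^3 = 8 ✓.


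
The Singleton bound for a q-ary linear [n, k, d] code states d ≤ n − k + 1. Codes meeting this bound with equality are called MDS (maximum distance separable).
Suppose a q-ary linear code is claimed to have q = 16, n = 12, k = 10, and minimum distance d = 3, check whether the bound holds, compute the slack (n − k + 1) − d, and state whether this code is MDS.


Singleton RHS = n − k + 1 = 3, slack = 0, bound satisfied, MDS.

Singleton bound: d ≤ n − k + 1.
Here n = 12, k = 10, so n − k + 1 = 3.
Given d = 3, check d ≤ 3: YES.
Slack = (n − k + 1) − d = 0.
The code is MDS (slack = 0).
Description: the claimed parameters are [12, 10, 3]_16; such a code would be MDS (meets Singleton bound).


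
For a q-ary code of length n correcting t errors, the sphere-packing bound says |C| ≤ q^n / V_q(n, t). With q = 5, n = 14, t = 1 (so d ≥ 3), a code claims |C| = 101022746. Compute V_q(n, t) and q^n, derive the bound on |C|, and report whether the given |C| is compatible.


V_q(n, t) = 57, q^n = 6103515625, Hamming bound = 107079221, |C| = 101022746 ≤ bound (satisfied).

Step 1: Compute V_q(n, t) = Σ_{j=0}^1 C(n, j) (q−1)^j.
  j = 0: C(14,0)·(4)^0 = 1·1 = 1.
  j = 1: C(14,1)·(4)^1 = 14·4 = 56.
  V_q(n, t) = 1 + 56 = 57.
Step 2: q^n = 5^14 = 6103515625.
Step 3: Hamming bound ⌊q^n / V_q(n,t)⌋ = ⌊6103515625/57⌋ = 107079221.
Step 4: Compare |C| = 101022746 to 107079221: satisfied.
The claimed |C| lies below the Hamming bound.


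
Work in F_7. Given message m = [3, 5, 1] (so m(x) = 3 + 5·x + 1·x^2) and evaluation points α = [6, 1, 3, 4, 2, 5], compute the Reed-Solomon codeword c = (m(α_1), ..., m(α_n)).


c = [6, 2, 6, 4, 3, 4]

Message polynomial: m(x) = 3 + 5·x + 1·x^2 (mod 7).
For each evaluation point α_i, compute m(α_i) mod 7:
  α_1 = 6: Horner steps 1 → 4 → 6, so m(6) = 6.
  α_2 = 1: Horner steps 1 → 6 → 2, so m(1) = 2.
  α_3 = 3: Horner steps 1 → 1 → 6, so m(3) = 6.
  α_4 = 4: Horner steps 1 → 2 → 4, so m(4) = 4.
  α_5 = 2: Horner steps 1 → 0 → 3, so m(2) = 3.
  α_6 = 5: Horner steps 1 → 3 → 4, so m(5) = 4.
Codeword c = [6, 2, 6, 4, 3, 4] ∈ F_7^6.


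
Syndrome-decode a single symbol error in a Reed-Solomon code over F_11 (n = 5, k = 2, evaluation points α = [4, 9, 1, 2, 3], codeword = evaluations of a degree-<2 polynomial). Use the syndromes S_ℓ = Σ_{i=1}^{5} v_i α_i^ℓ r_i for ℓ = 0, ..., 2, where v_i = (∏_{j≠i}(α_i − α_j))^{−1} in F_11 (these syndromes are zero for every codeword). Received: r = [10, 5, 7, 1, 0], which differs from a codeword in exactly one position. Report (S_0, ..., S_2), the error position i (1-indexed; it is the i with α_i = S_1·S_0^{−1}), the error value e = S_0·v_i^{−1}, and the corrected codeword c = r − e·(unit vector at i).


S = (4, 4, 4), error at position 3, error magnitude e = 5, c = [10, 5, 2, 1, 0].

Step 1: column multipliers v_i = (∏_{j≠i}(α_i − α_j))^{−1} mod 11.
  i = 1 (α = 4): (4−9)(4−1)(4−2)(4−3) = (−5)·3·2·1 = −30 ≡ 3, so v_1 = 3^{−1} = 4 (mod 11).
  i = 2 (α = 9): (9−4)(9−1)(9−2)(9−3) = 5·8·7·6 = 1680 ≡ 8, so v_2 = 8^{−1} = 7 (mod 11).
  i = 3 (α = 1): (1−4)(1−9)(1−2)(1−3) = (−3)·(−8)·(−1)·(−2) = 48 ≡ 4, so v_3 = 4^{−1} = 3 (mod 11).
  i = 4 (α = 2): (2−4)(2−9)(2−1)(2−3) = (−2)·(−7)·1·(−1) = −14 ≡ 8, so v_4 = 8^{−1} = 7 (mod 11).
  i = 5 (α = 3): (3−4)(3−9)(3−1)(3−2) = (−1)·(−6)·2·1 = 12 ≡ 1, so v_5 = 1^{−1} = 1 (mod 11).
  v = [4, 7, 3, 7, 1].
Step 2: syndromes of r = [10, 5, 7, 1, 0] (all sums mod 11).
  S_0 = Σ v_i r_i = 4·10 + 7·5 + 3·7 + 7·1 + 1·0 = 103 ≡ 4.
  S_1 = Σ v_i α_i r_i = 4·4·10 + 7·9·5 + 3·1·7 + 7·2·1 + 1·3·0 = 510 ≡ 4.
  α_i^2 mod 11 = [5, 4, 1, 4, 9].
  S_2 = Σ v_i α_i^2 r_i = 4·5·10 + 7·4·5 + 3·1·7 + 7·4·1 + 1·9·0 = 389 ≡ 4.
  S = (4, 4, 4) ≠ 0, so r is not a codeword (an error is present).
Step 3: locate the error. For a single error e at position i, S_ℓ = v_i·e·α_i^ℓ, so α_err = S_1/S_0.
  S_0^{−1} = 4^{−1} = 3 (mod 11), so α_err = 4·3 = 12 ≡ 1 = α_3. Error position i = 3.
  Consistency check: S_2/S_1 = 4·3 = 12 ≡ 1 = α_err ✓ (single-error assumption holds).
Step 4: error magnitude e = S_0/v_3 = S_0·∏_{j≠3}(α_3 − α_j) = 4·4 = 16 ≡ 5 (mod 11).
Step 5: correct position 3: c_3 = r_3 − e = 7 − 5 ≡ 2 (mod 11). Hence c = [10, 5, 2, 1, 0].
  Check: interpolating c through the α_i gives m(x) = 3 + 10·x (degree < 2) with m(α_i) = c_i for every i, so c is indeed a codeword.


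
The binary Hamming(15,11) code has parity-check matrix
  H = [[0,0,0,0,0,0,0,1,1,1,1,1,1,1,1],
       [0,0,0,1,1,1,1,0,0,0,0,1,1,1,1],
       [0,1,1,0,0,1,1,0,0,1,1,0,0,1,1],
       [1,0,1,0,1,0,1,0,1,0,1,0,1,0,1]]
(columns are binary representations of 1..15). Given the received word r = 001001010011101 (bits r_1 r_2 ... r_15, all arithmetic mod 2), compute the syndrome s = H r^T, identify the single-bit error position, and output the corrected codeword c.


s = (1, 0, 0, 0)^T, error position = 8, corrected codeword c = 001001000011101

Compute s = H r^T mod 2 one row at a time:
  s_1 = 1 + 0 + 0 + 1 + 1 + 1 + 0 + 1 = 5 ≡ 1 (mod 2).
  s_2 = 0 + 0 + 1 + 0 + 1 + 1 + 0 + 1 = 4 ≡ 0 (mod 2).
  s_3 = 0 + 1 + 1 + 0 + 0 + 1 + 0 + 1 = 4 ≡ 0 (mod 2).
  s_4 = 0 + 1 + 0 + 0 + 0 + 1 + 1 + 1 = 4 ≡ 0 (mod 2).
s = (1, 0, 0, 0)^T — this equals column 8 of H (binary 1000), so error is at position 8.
Correct: flip bit 8 of r = 001001010011101 to get c = 001001000011101.


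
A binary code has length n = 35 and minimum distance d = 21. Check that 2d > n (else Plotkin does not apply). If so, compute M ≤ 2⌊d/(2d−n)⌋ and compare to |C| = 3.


Plotkin bound M ≤ 6; given |C| = 3 ≤ bound (satisfied).

Check applicability: 2d = 42, n = 35.
2d − n = 7 > 0, so Plotkin applies.
Compute d/(2d−n) = 21/7 ≈ 3.0000.
⌊d/(2d−n)⌋ = 3.
Plotkin bound: M ≤ 2·3 = 6.
Given |C| = 3, check: satisfied.
This |C| is below the Plotkin bound.


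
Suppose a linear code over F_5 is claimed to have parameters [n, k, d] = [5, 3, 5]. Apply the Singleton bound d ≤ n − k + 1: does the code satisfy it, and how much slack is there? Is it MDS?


Singleton RHS = n − k + 1 = 3, slack = -2, bound violated (no such code; not MDS).

Singleton bound: d ≤ n − k + 1.
Here n = 5, k = 3, so n − k + 1 = 3.
Given d = 5, check d ≤ 3: NO.
Slack = (n − k + 1) − d = -2.
The slack is negative: d = 5 exceeds n − k + 1 = 3 by 2, so the Singleton bound is violated and no linear [5, 3, 5]_5 code can exist. In particular it is not MDS (MDS requires d = n − k + 1 exactly).
Description: the claimed parameters are [5, 3, 5]_5; such a code would be impossible (violates the Singleton bound).


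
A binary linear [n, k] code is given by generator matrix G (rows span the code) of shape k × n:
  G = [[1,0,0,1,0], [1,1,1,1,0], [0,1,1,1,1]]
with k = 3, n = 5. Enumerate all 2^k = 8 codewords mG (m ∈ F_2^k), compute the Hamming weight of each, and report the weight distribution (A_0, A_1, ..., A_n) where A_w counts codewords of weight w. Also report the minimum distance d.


Weight distribution: A_0 = 1, A_2 = 4, A_4 = 3. Minimum distance d = 2.

Enumerate all 2^3 = 8 messages m ∈ F_2^3.
For each, compute codeword c = mG in F_2^5, then tally its weight.
  m = 000 → c = 00000, weight = 0.
  m = 100 → c = 10010, weight = 2.
  m = 010 → c = 11110, weight = 4.
  m = 110 → c = 01100, weight = 2.
  m = 001 → c = 01111, weight = 4.
  m = 101 → c = 11101, weight = 4.
  m = 011 → c = 10001, weight = 2.
  m = 111 → c = 00011, weight = 2.
Tally weights:
  weight 0: 1 codewords.
  weight 2: 4 codewords.
  weight 4: 3 codewords.
Minimum distance d = smallest w > 0 with A_w > 0 = 2.
Sanity: Σ A_w = 8 = 2^3 = 8 ✓.


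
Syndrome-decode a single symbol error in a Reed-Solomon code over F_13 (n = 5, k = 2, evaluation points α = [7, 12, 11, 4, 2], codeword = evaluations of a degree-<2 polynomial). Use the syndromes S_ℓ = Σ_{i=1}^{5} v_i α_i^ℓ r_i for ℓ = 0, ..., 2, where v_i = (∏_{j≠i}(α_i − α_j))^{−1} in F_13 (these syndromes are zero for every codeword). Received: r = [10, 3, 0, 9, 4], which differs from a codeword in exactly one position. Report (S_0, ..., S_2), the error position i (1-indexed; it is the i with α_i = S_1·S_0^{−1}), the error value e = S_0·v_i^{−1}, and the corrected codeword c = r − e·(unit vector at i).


S = (4, 5, 3), error at position 3, error magnitude e = 6, c = [10, 3, 7, 9, 4].

Step 1: column multipliers v_i = (∏_{j≠i}(α_i − α_j))^{−1} mod 13.
  i = 1 (α = 7): (7−12)(7−11)(7−4)(7−2) = (−5)·(−4)·3·5 = 300 ≡ 1, so v_1 = 1^{−1} = 1 (mod 13).
  i = 2 (α = 12): (12−7)(12−11)(12−4)(12−2) = 5·1·8·10 = 400 ≡ 10, so v_2 = 10^{−1} = 4 (mod 13).
  i = 3 (α = 11): (11−7)(11−12)(11−4)(11−2) = 4·(−1)·7·9 = −252 ≡ 8, so v_3 = 8^{−1} = 5 (mod 13).
  i = 4 (α = 4): (4−7)(4−12)(4−11)(4−2) = (−3)·(−8)·(−7)·2 = −336 ≡ 2, so v_4 = 2^{−1} = 7 (mod 13).
  i = 5 (α = 2): (2−7)(2−12)(2−11)(2−4) = (−5)·(−10)·(−9)·(−2) = 900 ≡ 3, so v_5 = 3^{−1} = 9 (mod 13).
  v = [1, 4, 5, 7, 9].
Step 2: syndromes of r = [10, 3, 0, 9, 4] (all sums mod 13).
  S_0 = Σ v_i r_i = 1·10 + 4·3 + 5·0 + 7·9 + 9·4 = 121 ≡ 4.
  S_1 = Σ v_i α_i r_i = 1·7·10 + 4·12·3 + 5·11·0 + 7·4·9 + 9·2·4 = 538 ≡ 5.
  α_i^2 mod 13 = [10, 1, 4, 3, 4].
  S_2 = Σ v_i α_i^2 r_i = 1·10·10 + 4·1·3 + 5·4·0 + 7·3·9 + 9·4·4 = 445 ≡ 3.
  S = (4, 5, 3) ≠ 0, so r is not a codeword (an error is present).
Step 3: locate the error. For a single error e at position i, S_ℓ = v_i·e·α_i^ℓ, so α_err = S_1/S_0.
  S_0^{−1} = 4^{−1} = 10 (mod 13), so α_err = 5·10 = 50 ≡ 11 = α_3. Error position i = 3.
  Consistency check: S_2/S_1 = 3·8 = 24 ≡ 11 = α_err ✓ (single-error assumption holds).
Step 4: error magnitude e = S_0/v_3 = S_0·∏_{j≠3}(α_3 − α_j) = 4·8 = 32 ≡ 6 (mod 13).
Step 5: correct position 3: c_3 = r_3 − e = 0 − 6 ≡ 7 (mod 13). Hence c = [10, 3, 7, 9, 4].
  Check: interpolating c through the α_i gives m(x) = 12 + 9·x (degree < 2) with m(α_i) = c_i for every i, so c is indeed a codeword.


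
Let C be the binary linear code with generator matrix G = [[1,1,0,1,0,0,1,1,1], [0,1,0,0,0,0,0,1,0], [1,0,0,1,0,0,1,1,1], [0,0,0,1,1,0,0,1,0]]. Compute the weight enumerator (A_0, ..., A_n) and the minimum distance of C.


Weight distribution: A_0 = 1, A_1 = 2, A_2 = 2, A_3 = 2, A_4 = 3, A_5 = 4, A_6 = 2. Minimum distance d = 1.

Enumerate all 2^4 = 16 messages m ∈ F_2^4.
For each, compute codeword c = mG in F_2^9, then tally its weight.
  m = 0000 → c = 000000000, weight = 0.
  m = 1000 → c = 110100111, weight = 6.
  m = 0100 → c = 010000010, weight = 2.
  m = 1100 → c = 100100101, weight = 4.
  m = 0010 → c = 100100111, weight = 5.
  m = 1010 → c = 010000000, weight = 1.
  m = 0110 → c = 110100101, weight = 5.
  m = 1110 → c = 000000010, weight = 1.
  m = 0001 → c = 000110010, weight = 3.
  m = 1001 → c = 110010101, weight = 5.
  m = 0101 → c = 010110000, weight = 3.
  m = 1101 → c = 100010111, weight = 5.
  m = 0011 → c = 100010101, weight = 4.
  m = 1011 → c = 010110010, weight = 4.
  m = 0111 → c = 110010111, weight = 6.
  m = 1111 → c = 000110000, weight = 2.
Tally weights:
  weight 0: 1 codewords.
  weight 1: 2 codewords.
  weight 2: 2 codewords.
  weight 3: 2 codewords.
  weight 4: 3 codewords.
  weight 5: 4 codewords.
  weight 6: 2 codewords.
Minimum distance d = smallest w > 0 with A_w > 0 = 1.
Sanity: Σ A_w = 16 = 2^4 = 16 ✓.


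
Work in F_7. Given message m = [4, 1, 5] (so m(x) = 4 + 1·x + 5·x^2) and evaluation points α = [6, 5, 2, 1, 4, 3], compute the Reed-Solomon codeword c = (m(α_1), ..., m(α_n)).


c = [1, 1, 5, 3, 4, 3]

Message polynomial: m(x) = 4 + 1·x + 5·x^2 (mod 7).
For each evaluation point α_i, compute m(α_i) mod 7:
  α_1 = 6: Horner steps 5 → 3 → 1, so m(6) = 1.
  α_2 = 5: Horner steps 5 → 5 → 1, so m(5) = 1.
  α_3 = 2: Horner steps 5 → 4 → 5, so m(2) = 5.
  α_4 = 1: Horner steps 5 → 6 → 3, so m(1) = 3.
  α_5 = 4: Horner steps 5 → 0 → 4, so m(4) = 4.
  α_6 = 3: Horner steps 5 → 2 → 3, so m(3) = 3.
Codeword c = [1, 1, 5, 3, 4, 3] ∈ F_7^6.


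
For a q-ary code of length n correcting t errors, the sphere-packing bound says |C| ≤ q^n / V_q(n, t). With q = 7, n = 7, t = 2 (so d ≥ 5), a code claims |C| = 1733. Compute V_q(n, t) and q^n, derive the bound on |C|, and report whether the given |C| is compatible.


V_q(n, t) = 799, q^n = 823543, Hamming bound = 1030, |C| = 1733 > bound (violated).

Step 1: Compute V_q(n, t) = Σ_{j=0}^2 C(n, j) (q−1)^j.
  j = 0: C(7,0)·(6)^0 = 1·1 = 1.
  j = 1: C(7,1)·(6)^1 = 7·6 = 42.
  j = 2: C(7,2)·(6)^2 = 21·36 = 756.
  V_q(n, t) = 1 + 42 + 756 = 799.
Step 2: q^n = 7^7 = 823543.
Step 3: Hamming bound ⌊q^n / V_q(n,t)⌋ = ⌊823543/799⌋ = 1030.
Step 4: Compare |C| = 1733 to 1030: violated.
The claimed |C| lies above the Hamming bound, so no 7-ary code of length 7 with d ≥ 5 can have 1733 codewords.


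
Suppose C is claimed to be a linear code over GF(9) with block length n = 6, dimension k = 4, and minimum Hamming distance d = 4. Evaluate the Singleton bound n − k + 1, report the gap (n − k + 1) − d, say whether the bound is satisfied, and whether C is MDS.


Singleton RHS = n − k + 1 = 3, slack = -1, bound violated (no such code; not MDS).

Singleton bound: d ≤ n − k + 1.
Here n = 6, k = 4, so n − k + 1 = 3.
Given d = 4, check d ≤ 3: NO.
Slack = (n − k + 1) − d = -1.
The slack is negative: d = 4 exceeds n − k + 1 = 3 by 1, so the Singleton bound is violated and no linear [6, 4, 4]_9 code can exist. In particular it is not MDS (MDS requires d = n − k + 1 exactly).
Description: the claimed parameters are [6, 4, 4]_9; such a code would be impossible (violates the Singleton bound).


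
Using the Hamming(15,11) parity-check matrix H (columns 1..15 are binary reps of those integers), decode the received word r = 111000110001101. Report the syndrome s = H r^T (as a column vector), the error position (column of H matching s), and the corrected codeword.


s = (0, 0, 0, 1)^T, error position = 1, corrected codeword c = 011000110001101

Compute s = H r^T mod 2 one row at a time:
  s_1 = 1 + 0 + 0 + 0 + 1 + 1 + 0 + 1 = 4 ≡ 0 (mod 2).
  s_2 = 0 + 0 + 0 + 1 + 1 + 1 + 0 + 1 = 4 ≡ 0 (mod 2).
  s_3 = 1 + 1 + 0 + 1 + 0 + 0 + 0 + 1 = 4 ≡ 0 (mod 2).
  s_4 = 1 + 1 + 0 + 1 + 0 + 0 + 1 + 1 = 5 ≡ 1 (mod 2).
s = (0, 0, 0, 1)^T — this equals column 1 of H (binary 0001), so error is at position 1.
Correct: flip bit 1 of r = 111000110001101 to get c = 011000110001101.


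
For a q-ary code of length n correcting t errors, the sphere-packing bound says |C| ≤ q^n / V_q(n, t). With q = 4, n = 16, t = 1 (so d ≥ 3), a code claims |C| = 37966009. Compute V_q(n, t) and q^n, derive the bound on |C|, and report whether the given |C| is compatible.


V_q(n, t) = 49, q^n = 4294967296, Hamming bound = 87652393, |C| = 37966009 ≤ bound (satisfied).

Step 1: Compute V_q(n, t) = Σ_{j=0}^1 C(n, j) (q−1)^j.
  j = 0: C(16,0)·(3)^0 = 1·1 = 1.
  j = 1: C(16,1)·(3)^1 = 16·3 = 48.
  V_q(n, t) = 1 + 48 = 49.
Step 2: q^n = 4^16 = 4294967296.
Step 3: Hamming bound ⌊q^n / V_q(n,t)⌋ = ⌊4294967296/49⌋ = 87652393.
Step 4: Compare |C| = 37966009 to 87652393: satisfied.
The claimed |C| lies below the Hamming bound.


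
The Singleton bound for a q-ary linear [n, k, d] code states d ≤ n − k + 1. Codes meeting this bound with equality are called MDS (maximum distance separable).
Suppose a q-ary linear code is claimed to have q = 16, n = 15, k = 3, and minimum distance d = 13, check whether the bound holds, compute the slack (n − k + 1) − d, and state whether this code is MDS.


Singleton RHS = n − k + 1 = 13, slack = 0, bound satisfied, MDS.

Singleton bound: d ≤ n − k + 1.
Here n = 15, k = 3, so n − k + 1 = 13.
Given d = 13, check d ≤ 13: YES.
Slack = (n − k + 1) − d = 0.
The code is MDS (slack = 0).
Description: the claimed parameters are [15, 3, 13]_16; such a code would be MDS (meets Singleton bound).


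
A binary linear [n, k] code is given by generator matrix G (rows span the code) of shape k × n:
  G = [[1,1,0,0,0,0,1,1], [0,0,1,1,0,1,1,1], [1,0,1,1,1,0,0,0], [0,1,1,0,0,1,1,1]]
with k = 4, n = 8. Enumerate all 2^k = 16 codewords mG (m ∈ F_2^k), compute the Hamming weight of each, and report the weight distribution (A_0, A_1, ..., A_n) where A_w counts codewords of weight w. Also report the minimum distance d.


Weight distribution: A_0 = 1, A_2 = 1, A_3 = 3, A_4 = 5, A_5 = 4, A_6 = 1, A_7 = 1. Minimum distance d = 2.

Enumerate all 2^4 = 16 messages m ∈ F_2^4.
For each, compute codeword c = mG in F_2^8, then tally its weight.
  m = 0000 → c = 00000000, weight = 0.
  m = 1000 → c = 11000011, weight = 4.
  m = 0100 → c = 00110111, weight = 5.
  m = 1100 → c = 11110100, weight = 5.
  m = 0010 → c = 10111000, weight = 4.
  m = 1010 → c = 01111011, weight = 6.
  m = 0110 → c = 10001111, weight = 5.
  m = 1110 → c = 01001100, weight = 3.
  m = 0001 → c = 01100111, weight = 5.
  m = 1001 → c = 10100100, weight = 3.
  m = 0101 → c = 01010000, weight = 2.
  m = 1101 → c = 10010011, weight = 4.
  m = 0011 → c = 11011111, weight = 7.
  m = 1011 → c = 00011100, weight = 3.
  m = 0111 → c = 11101000, weight = 4.
  m = 1111 → c = 00101011, weight = 4.
Tally weights:
  weight 0: 1 codewords.
  weight 2: 1 codewords.
  weight 3: 3 codewords.
  weight 4: 5 codewords.
  weight 5: 4 codewords.
  weight 6: 1 codewords.
  weight 7: 1 codewords.
Minimum distance d = smallest w > 0 with A_w > 0 = 2.
Sanity: Σ A_w = 16 = 2^4 = 16 ✓.


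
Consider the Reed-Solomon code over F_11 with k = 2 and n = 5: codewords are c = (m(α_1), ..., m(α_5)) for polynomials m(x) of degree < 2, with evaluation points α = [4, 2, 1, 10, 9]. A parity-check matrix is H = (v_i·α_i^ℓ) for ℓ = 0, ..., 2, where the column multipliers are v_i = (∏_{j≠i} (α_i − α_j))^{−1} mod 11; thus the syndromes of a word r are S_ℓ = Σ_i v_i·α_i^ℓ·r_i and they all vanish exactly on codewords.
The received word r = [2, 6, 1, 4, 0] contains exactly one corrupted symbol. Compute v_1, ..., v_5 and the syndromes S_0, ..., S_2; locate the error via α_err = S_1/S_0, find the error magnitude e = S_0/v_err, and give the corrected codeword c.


S = (5, 10, 9), error at position 2, error magnitude e = 1, c = [2, 5, 1, 4, 0].

Step 1: column multipliers v_i = (∏_{j≠i}(α_i − α_j))^{−1} mod 11.
  i = 1 (α = 4): (4−2)(4−1)(4−10)(4−9) = 2·3·(−6)·(−5) = 180 ≡ 4, so v_1 = 4^{−1} = 3 (mod 11).
  i = 2 (α = 2): (2−4)(2−1)(2−10)(2−9) = (−2)·1·(−8)·(−7) = −112 ≡ 9, so v_2 = 9^{−1} = 5 (mod 11).
  i = 3 (α = 1): (1−4)(1−2)(1−10)(1−9) = (−3)·(−1)·(−9)·(−8) = 216 ≡ 7, so v_3 = 7^{−1} = 8 (mod 11).
  i = 4 (α = 10): (10−4)(10−2)(10−1)(10−9) = 6·8·9·1 = 432 ≡ 3, so v_4 = 3^{−1} = 4 (mod 11).
  i = 5 (α = 9): (9−4)(9−2)(9−1)(9−10) = 5·7·8·(−1) = −280 ≡ 6, so v_5 = 6^{−1} = 2 (mod 11).
  v = [3, 5, 8, 4, 2].
Step 2: syndromes of r = [2, 6, 1, 4, 0] (all sums mod 11).
  S_0 = Σ v_i r_i = 3·2 + 5·6 + 8·1 + 4·4 + 2·0 = 60 ≡ 5.
  S_1 = Σ v_i α_i r_i = 3·4·2 + 5·2·6 + 8·1·1 + 4·10·4 + 2·9·0 = 252 ≡ 10.
  α_i^2 mod 11 = [5, 4, 1, 1, 4].
  S_2 = Σ v_i α_i^2 r_i = 3·5·2 + 5·4·6 + 8·1·1 + 4·1·4 + 2·4·0 = 174 ≡ 9.
  S = (5, 10, 9) ≠ 0, so r is not a codeword (an error is present).
Step 3: locate the error. For a single error e at position i, S_ℓ = v_i·e·α_i^ℓ, so α_err = S_1/S_0.
  S_0^{−1} = 5^{−1} = 9 (mod 11), so α_err = 10·9 = 90 ≡ 2 = α_2. Error position i = 2.
  Consistency check: S_2/S_1 = 9·10 = 90 ≡ 2 = α_err ✓ (single-error assumption holds).
Step 4: error magnitude e = S_0/v_2 = S_0·∏_{j≠2}(α_2 − α_j) = 5·9 = 45 ≡ 1 (mod 11).
Step 5: correct position 2: c_2 = r_2 − e = 6 − 1 ≡ 5 (mod 11). Hence c = [2, 5, 1, 4, 0].
  Check: interpolating c through the α_i gives m(x) = 8 + 4·x (degree < 2) with m(α_i) = c_i for every i, so c is indeed a codeword.


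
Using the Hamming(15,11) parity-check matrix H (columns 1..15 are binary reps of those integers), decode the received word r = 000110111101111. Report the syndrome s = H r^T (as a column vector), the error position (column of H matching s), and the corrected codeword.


s = (1, 1, 0, 1)^T, error position = 13, corrected codeword c = 000110111101011

Compute s = H r^T mod 2 one row at a time:
  s_1 = 1 + 1 + 1 + 0 + 1 + 1 + 1 + 1 = 7 ≡ 1 (mod 2).
  s_2 = 1 + 1 + 0 + 1 + 1 + 1 + 1 + 1 = 7 ≡ 1 (mod 2).
  s_3 = 0 + 0 + 0 + 1 + 1 + 0 + 1 + 1 = 4 ≡ 0 (mod 2).
  s_4 = 0 + 0 + 1 + 1 + 1 + 0 + 1 + 1 = 5 ≡ 1 (mod 2).
s = (1, 1, 0, 1)^T — this equals column 13 of H (binary 1101), so error is at position 13.
Correct: flip bit 13 of r = 000110111101111 to get c = 000110111101011.


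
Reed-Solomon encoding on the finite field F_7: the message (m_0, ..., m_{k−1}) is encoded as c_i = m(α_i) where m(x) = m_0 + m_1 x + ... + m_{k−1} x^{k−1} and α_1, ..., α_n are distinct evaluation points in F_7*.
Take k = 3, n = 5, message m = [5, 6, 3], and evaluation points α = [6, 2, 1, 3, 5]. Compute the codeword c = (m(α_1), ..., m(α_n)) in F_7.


c = [2, 1, 0, 1, 5]

Message polynomial: m(x) = 5 + 6·x + 3·x^2 (mod 7).
For each evaluation point α_i, compute m(α_i) mod 7:
  α_1 = 6: Horner steps 3 → 3 → 2, so m(6) = 2.
  α_2 = 2: Horner steps 3 → 5 → 1, so m(2) = 1.
  α_3 = 1: Horner steps 3 → 2 → 0, so m(1) = 0.
  α_4 = 3: Horner steps 3 → 1 → 1, so m(3) = 1.
  α_5 = 5: Horner steps 3 → 0 → 5, so m(5) = 5.
Codeword c = [2, 1, 0, 1, 5] ∈ F_7^5.


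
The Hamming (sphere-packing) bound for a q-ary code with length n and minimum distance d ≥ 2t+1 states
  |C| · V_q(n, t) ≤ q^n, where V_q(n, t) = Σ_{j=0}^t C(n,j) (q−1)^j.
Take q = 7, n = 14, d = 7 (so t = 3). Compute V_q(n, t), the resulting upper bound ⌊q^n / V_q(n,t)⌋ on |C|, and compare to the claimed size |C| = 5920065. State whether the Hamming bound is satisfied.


V_q(n, t) = 81985, q^n = 678223072849, Hamming bound = 8272526, |C| = 5920065 ≤ bound (satisfied).

Step 1: Compute V_q(n, t) = Σ_{j=0}^3 C(n, j) (q−1)^j.
  j = 0: C(14,0)·(6)^0 = 1·1 = 1.
  j = 1: C(14,1)·(6)^1 = 14·6 = 84.
  j = 2: C(14,2)·(6)^2 = 91·36 = 3276.
  j = 3: C(14,3)·(6)^3 = 364·216 = 78624.
  V_q(n, t) = 1 + 84 + 3276 + 78624 = 81985.
Step 2: q^n = 7^14 = 678223072849.
Step 3: Hamming bound ⌊q^n / V_q(n,t)⌋ = ⌊678223072849/81985⌋ = 8272526.
Step 4: Compare |C| = 5920065 to 8272526: satisfied.
The claimed |C| lies below the Hamming bound.


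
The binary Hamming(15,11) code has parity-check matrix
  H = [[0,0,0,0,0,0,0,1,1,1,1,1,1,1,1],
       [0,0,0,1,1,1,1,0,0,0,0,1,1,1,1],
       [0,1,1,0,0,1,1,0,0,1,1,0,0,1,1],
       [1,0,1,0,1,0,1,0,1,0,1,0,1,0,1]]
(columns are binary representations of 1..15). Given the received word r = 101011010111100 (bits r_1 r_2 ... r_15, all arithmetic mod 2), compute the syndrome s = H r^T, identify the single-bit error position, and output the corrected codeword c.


s = (1, 0, 0, 1)^T, error position = 9, corrected codeword c = 101011011111100

Compute s = H r^T mod 2 one row at a time:
  s_1 = 1 + 0 + 1 + 1 + 1 + 1 + 0 + 0 = 5 ≡ 1 (mod 2).
  s_2 = 0 + 1 + 1 + 0 + 1 + 1 + 0 + 0 = 4 ≡ 0 (mod 2).
  s_3 = 0 + 1 + 1 + 0 + 1 + 1 + 0 + 0 = 4 ≡ 0 (mod 2).
  s_4 = 1 + 1 + 1 + 0 + 0 + 1 + 1 + 0 = 5 ≡ 1 (mod 2).
s = (1, 0, 0, 1)^T — this equals column 9 of H (binary 1001), so error is at position 9.
Correct: flip bit 9 of r = 101011010111100 to get c = 101011011111100.


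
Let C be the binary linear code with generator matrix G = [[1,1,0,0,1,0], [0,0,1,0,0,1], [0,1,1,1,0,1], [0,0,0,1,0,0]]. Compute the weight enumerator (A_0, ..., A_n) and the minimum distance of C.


Weight distribution: A_0 = 1, A_1 = 2, A_2 = 3, A_3 = 4, A_4 = 3, A_5 = 2, A_6 = 1. Minimum distance d = 1.

Enumerate all 2^4 = 16 messages m ∈ F_2^4.
For each, compute codeword c = mG in F_2^6, then tally its weight.
  m = 0000 → c = 000000, weight = 0.
  m = 1000 → c = 110010, weight = 3.
  m = 0100 → c = 001001, weight = 2.
  m = 1100 → c = 111011, weight = 5.
  m = 0010 → c = 011101, weight = 4.
  m = 1010 → c = 101111, weight = 5.
  m = 0110 → c = 010100, weight = 2.
  m = 1110 → c = 100110, weight = 3.
  m = 0001 → c = 000100, weight = 1.
  m = 1001 → c = 110110, weight = 4.
  m = 0101 → c = 001101, weight = 3.
  m = 1101 → c = 111111, weight = 6.
  m = 0011 → c = 011001, weight = 3.
  m = 1011 → c = 101011, weight = 4.
  m = 0111 → c = 010000, weight = 1.
  m = 1111 → c = 100010, weight = 2.
Tally weights:
  weight 0: 1 codewords.
  weight 1: 2 codewords.
  weight 2: 3 codewords.
  weight 3: 4 codewords.
  weight 4: 3 codewords.
  weight 5: 2 codewords.
  weight 6: 1 codewords.
Minimum distance d = smallest w > 0 with A_w > 0 = 1.
Sanity: Σ A_w = 16 = 2^4 = 16 ✓.


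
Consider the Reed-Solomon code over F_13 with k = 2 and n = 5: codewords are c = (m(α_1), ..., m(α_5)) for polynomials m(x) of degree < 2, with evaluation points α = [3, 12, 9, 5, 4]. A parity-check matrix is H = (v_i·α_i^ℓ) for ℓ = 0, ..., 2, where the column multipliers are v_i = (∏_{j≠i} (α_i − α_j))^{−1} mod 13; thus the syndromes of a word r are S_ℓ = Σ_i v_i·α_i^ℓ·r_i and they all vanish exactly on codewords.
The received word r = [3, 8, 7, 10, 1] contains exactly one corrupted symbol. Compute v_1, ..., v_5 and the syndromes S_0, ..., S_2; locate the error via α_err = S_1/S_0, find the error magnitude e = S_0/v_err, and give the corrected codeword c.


S = (6, 5, 2), error at position 1, error magnitude e = 11, c = [5, 8, 7, 10, 1].

Step 1: column multipliers v_i = (∏_{j≠i}(α_i − α_j))^{−1} mod 13.
  i = 1 (α = 3): (3−12)(3−9)(3−5)(3−4) = (−9)·(−6)·(−2)·(−1) = 108 ≡ 4, so v_1 = 4^{−1} = 10 (mod 13).
  i = 2 (α = 12): (12−3)(12−9)(12−5)(12−4) = 9·3·7·8 = 1512 ≡ 4, so v_2 = 4^{−1} = 10 (mod 13).
  i = 3 (α = 9): (9−3)(9−12)(9−5)(9−4) = 6·(−3)·4·5 = −360 ≡ 4, so v_3 = 4^{−1} = 10 (mod 13).
  i = 4 (α = 5): (5−3)(5−12)(5−9)(5−4) = 2·(−7)·(−4)·1 = 56 ≡ 4, so v_4 = 4^{−1} = 10 (mod 13).
  i = 5 (α = 4): (4−3)(4−12)(4−9)(4−5) = 1·(−8)·(−5)·(−1) = −40 ≡ 12, so v_5 = 12^{−1} = 12 (mod 13).
  v = [10, 10, 10, 10, 12].
Step 2: syndromes of r = [3, 8, 7, 10, 1] (all sums mod 13).
  S_0 = Σ v_i r_i = 10·3 + 10·8 + 10·7 + 10·10 + 12·1 = 292 ≡ 6.
  S_1 = Σ v_i α_i r_i = 10·3·3 + 10·12·8 + 10·9·7 + 10·5·10 + 12·4·1 = 2228 ≡ 5.
  α_i^2 mod 13 = [9, 1, 3, 12, 3].
  S_2 = Σ v_i α_i^2 r_i = 10·9·3 + 10·1·8 + 10·3·7 + 10·12·10 + 12·3·1 = 1796 ≡ 2.
  S = (6, 5, 2) ≠ 0, so r is not a codeword (an error is present).
Step 3: locate the error. For a single error e at position i, S_ℓ = v_i·e·α_i^ℓ, so α_err = S_1/S_0.
  S_0^{−1} = 6^{−1} = 11 (mod 13), so α_err = 5·11 = 55 ≡ 3 = α_1. Error position i = 1.
  Consistency check: S_2/S_1 = 2·8 = 16 ≡ 3 = α_err ✓ (single-error assumption holds).
Step 4: error magnitude e = S_0/v_1 = S_0·∏_{j≠1}(α_1 − α_j) = 6·4 = 24 ≡ 11 (mod 13).
Step 5: correct position 1: c_1 = r_1 − e = 3 − 11 ≡ 5 (mod 13). Hence c = [5, 8, 7, 10, 1].
  Check: interpolating c through the α_i gives m(x) = 4 + 9·x (degree < 2) with m(α_i) = c_i for every i, so c is indeed a codeword.
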